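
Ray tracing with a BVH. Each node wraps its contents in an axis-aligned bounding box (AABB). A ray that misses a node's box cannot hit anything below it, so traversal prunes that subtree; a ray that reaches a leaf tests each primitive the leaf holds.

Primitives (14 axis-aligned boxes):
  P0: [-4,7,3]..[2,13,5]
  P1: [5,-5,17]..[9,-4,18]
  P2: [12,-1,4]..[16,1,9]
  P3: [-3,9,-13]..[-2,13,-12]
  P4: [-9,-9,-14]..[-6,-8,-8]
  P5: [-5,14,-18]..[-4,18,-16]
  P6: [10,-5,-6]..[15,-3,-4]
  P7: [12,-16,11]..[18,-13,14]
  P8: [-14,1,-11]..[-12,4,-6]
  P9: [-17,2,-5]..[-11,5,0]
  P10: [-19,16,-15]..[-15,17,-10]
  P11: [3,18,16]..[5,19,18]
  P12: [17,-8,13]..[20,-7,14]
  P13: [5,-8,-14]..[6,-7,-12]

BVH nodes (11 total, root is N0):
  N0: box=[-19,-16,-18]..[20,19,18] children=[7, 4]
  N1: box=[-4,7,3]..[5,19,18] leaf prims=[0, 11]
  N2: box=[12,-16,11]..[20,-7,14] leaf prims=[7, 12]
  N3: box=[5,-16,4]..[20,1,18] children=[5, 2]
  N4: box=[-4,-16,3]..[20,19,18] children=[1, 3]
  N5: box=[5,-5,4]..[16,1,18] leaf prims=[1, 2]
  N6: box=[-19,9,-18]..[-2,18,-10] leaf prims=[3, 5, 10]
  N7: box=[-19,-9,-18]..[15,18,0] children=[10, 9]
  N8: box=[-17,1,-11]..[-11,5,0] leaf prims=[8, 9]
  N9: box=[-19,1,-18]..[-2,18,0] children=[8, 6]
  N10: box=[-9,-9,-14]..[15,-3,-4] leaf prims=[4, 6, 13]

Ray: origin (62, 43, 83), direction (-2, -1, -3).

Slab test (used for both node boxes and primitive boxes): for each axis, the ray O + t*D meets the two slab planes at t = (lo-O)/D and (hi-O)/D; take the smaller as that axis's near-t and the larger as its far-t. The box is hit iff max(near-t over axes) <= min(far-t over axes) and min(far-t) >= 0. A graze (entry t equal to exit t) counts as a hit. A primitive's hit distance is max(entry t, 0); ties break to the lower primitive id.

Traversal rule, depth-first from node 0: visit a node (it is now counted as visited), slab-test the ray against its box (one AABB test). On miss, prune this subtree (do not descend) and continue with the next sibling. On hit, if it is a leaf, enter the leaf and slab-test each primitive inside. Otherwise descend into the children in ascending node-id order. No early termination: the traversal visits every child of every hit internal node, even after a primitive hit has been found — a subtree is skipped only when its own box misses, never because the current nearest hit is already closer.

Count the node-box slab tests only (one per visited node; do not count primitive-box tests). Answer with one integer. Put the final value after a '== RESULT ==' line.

Trace the traversal:
N0 x:[21,81/2] y:[24,59] z:[65/3,101/3] -> hit [24,101/3], descend [4, 7]
  N4 x:[21,33] y:[24,59] z:[65/3,80/3] -> hit [24,80/3], descend [1, 3]
    N1 x:[57/2,33] y:[24,36] z:[65/3,80/3] -> miss, prune
    N3 x:[21,57/2] y:[42,59] z:[65/3,79/3] -> miss, prune
  N7 x:[47/2,81/2] y:[25,52] z:[83/3,101/3] -> hit [83/3,101/3], descend [9, 10]
    N9 x:[32,81/2] y:[25,42] z:[83/3,101/3] -> hit [32,101/3], descend [6, 8]
      N6 x:[32,81/2] y:[25,34] z:[31,101/3] -> hit [32,101/3] leaf, test {P3@t=32, P5(miss), P10(miss)}
      N8 x:[73/2,79/2] y:[38,42] z:[83/3,94/3] -> miss, prune
    N10 x:[47/2,71/2] y:[46,52] z:[29,97/3] -> miss, prune

9 AABB tests over nodes [0, 4, 1, 3, 7, 9, 6, 8, 10]; 1 leaf entered; closest P3.

== RESULT ==
9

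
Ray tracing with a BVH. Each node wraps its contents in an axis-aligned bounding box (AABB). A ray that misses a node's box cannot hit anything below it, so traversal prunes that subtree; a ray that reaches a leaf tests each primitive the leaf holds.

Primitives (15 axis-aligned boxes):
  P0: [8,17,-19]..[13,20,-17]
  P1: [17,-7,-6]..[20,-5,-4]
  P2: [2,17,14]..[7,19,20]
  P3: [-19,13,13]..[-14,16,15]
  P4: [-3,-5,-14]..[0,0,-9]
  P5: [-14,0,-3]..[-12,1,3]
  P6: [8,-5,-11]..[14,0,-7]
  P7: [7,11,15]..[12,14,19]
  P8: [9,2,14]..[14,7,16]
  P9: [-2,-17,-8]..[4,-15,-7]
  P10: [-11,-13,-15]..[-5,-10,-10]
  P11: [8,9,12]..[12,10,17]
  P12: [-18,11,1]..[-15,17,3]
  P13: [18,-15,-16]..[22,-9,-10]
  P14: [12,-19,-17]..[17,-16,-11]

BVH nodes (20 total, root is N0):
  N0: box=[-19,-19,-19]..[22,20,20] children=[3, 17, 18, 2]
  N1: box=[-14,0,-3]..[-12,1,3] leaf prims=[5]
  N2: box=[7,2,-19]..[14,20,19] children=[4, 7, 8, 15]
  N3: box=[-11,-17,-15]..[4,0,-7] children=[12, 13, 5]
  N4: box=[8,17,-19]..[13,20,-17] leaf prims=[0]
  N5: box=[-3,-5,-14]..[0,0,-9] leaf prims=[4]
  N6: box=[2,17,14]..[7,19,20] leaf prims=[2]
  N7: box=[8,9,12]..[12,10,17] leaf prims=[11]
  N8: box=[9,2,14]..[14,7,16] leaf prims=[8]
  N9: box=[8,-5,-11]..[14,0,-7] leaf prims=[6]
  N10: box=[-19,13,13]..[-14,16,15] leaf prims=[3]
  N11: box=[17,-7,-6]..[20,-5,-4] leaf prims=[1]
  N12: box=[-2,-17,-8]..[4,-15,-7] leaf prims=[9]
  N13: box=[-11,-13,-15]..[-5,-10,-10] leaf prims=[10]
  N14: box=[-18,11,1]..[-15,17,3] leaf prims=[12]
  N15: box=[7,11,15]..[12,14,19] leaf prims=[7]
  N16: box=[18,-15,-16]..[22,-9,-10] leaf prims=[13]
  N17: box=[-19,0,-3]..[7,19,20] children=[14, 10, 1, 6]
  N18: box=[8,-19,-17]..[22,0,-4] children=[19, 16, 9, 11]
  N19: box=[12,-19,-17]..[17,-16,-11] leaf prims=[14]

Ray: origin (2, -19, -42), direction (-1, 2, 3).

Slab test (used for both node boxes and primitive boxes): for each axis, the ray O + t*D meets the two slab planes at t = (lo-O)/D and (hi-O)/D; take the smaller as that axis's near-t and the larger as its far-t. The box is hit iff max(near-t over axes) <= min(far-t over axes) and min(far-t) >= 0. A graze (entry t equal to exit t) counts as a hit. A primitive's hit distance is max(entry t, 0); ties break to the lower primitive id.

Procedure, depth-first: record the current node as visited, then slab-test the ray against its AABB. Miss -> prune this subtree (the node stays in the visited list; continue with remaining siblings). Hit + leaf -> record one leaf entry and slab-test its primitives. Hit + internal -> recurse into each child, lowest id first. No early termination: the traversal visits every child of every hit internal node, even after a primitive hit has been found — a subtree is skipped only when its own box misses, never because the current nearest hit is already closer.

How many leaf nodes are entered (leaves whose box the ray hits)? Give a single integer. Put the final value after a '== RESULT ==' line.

Walk:
N0 x:[-20,21] y:[0,39/2] z:[23/3,62/3] -> hit [23/3,39/2], descend [2, 3, 17, 18]
  N2 x:[-12,-5] y:[21/2,39/2] z:[23/3,61/3] -> miss, prune
  N3 x:[-2,13] y:[1,19/2] z:[9,35/3] -> hit [9,19/2], descend [5, 12, 13]
    N5 x:[2,5] y:[7,19/2] z:[28/3,11] -> miss, prune
    N12 x:[-2,4] y:[1,2] z:[34/3,35/3] -> miss, prune
    N13 x:[7,13] y:[3,9/2] z:[9,32/3] -> miss, prune
  N17 x:[-5,21] y:[19/2,19] z:[13,62/3] -> hit [13,19], descend [1, 6, 10, 14]
    N1 x:[14,16] y:[19/2,10] z:[13,15] -> miss, prune
    N6 x:[-5,0] y:[18,19] z:[56/3,62/3] -> miss, prune
    N10 x:[16,21] y:[16,35/2] z:[55/3,19] -> miss, prune
    N14 x:[17,20] y:[15,18] z:[43/3,15] -> miss, prune
  N18 x:[-20,-6] y:[0,19/2] z:[25/3,38/3] -> miss, prune

order=[0, 2, 3, 5, 12, 13, 17, 1, 6, 10, 14, 18]  |boxes|=12  |leaves|=0  hit=miss

== RESULT ==
0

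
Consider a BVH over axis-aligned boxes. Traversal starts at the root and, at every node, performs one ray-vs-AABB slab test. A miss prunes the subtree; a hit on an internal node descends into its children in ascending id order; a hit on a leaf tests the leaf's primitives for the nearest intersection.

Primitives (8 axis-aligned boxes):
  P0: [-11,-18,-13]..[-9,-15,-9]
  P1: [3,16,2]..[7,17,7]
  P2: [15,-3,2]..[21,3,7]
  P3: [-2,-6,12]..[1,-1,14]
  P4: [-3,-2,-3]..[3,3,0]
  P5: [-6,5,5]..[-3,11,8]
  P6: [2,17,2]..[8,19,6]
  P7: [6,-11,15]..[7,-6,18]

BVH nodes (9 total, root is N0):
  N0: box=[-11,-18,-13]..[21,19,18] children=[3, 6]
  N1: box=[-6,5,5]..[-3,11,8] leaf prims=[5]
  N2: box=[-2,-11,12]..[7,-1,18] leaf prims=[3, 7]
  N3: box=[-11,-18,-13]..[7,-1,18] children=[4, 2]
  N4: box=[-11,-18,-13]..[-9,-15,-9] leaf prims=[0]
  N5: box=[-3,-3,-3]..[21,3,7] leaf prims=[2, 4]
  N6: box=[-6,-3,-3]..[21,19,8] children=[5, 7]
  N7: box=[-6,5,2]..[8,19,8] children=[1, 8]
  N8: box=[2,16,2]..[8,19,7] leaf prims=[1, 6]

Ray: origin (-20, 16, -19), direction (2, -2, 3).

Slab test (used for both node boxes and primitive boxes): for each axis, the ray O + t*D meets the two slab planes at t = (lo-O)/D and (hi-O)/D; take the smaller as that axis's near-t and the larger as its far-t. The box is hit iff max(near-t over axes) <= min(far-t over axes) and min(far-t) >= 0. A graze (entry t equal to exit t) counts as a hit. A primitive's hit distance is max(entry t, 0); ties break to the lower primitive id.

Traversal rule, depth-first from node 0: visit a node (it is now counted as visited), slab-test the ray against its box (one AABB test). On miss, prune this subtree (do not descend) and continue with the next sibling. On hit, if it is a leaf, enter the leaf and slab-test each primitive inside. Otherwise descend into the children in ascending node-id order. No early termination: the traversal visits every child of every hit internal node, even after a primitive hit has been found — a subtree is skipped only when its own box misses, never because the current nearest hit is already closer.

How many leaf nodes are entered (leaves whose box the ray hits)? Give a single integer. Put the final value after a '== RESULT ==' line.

Trace the traversal:
N0 x:[9/2,41/2] y:[-3/2,17] z:[2,37/3] -> hit [9/2,37/3], descend [3, 6]
  N3 x:[9/2,27/2] y:[17/2,17] z:[2,37/3] -> hit [17/2,37/3], descend [2, 4]
    N2 x:[9,27/2] y:[17/2,27/2] z:[31/3,37/3] -> hit [31/3,37/3] leaf, test {P3@t=31/3, P7(miss)}
    N4 x:[9/2,11/2] y:[31/2,17] z:[2,10/3] -> miss, prune
  N6 x:[7,41/2] y:[-3/2,19/2] z:[16/3,9] -> hit [7,9], descend [5, 7]
    N5 x:[17/2,41/2] y:[13/2,19/2] z:[16/3,26/3] -> hit [17/2,26/3] leaf, test {P2(miss), P4(miss)}
    N7 x:[7,14] y:[-3/2,11/2] z:[7,9] -> miss, prune

Summary -> nodes [0, 3, 2, 4, 6, 5, 7]; box-tests=7; leaf-entries=2; first=P3

== RESULT ==
2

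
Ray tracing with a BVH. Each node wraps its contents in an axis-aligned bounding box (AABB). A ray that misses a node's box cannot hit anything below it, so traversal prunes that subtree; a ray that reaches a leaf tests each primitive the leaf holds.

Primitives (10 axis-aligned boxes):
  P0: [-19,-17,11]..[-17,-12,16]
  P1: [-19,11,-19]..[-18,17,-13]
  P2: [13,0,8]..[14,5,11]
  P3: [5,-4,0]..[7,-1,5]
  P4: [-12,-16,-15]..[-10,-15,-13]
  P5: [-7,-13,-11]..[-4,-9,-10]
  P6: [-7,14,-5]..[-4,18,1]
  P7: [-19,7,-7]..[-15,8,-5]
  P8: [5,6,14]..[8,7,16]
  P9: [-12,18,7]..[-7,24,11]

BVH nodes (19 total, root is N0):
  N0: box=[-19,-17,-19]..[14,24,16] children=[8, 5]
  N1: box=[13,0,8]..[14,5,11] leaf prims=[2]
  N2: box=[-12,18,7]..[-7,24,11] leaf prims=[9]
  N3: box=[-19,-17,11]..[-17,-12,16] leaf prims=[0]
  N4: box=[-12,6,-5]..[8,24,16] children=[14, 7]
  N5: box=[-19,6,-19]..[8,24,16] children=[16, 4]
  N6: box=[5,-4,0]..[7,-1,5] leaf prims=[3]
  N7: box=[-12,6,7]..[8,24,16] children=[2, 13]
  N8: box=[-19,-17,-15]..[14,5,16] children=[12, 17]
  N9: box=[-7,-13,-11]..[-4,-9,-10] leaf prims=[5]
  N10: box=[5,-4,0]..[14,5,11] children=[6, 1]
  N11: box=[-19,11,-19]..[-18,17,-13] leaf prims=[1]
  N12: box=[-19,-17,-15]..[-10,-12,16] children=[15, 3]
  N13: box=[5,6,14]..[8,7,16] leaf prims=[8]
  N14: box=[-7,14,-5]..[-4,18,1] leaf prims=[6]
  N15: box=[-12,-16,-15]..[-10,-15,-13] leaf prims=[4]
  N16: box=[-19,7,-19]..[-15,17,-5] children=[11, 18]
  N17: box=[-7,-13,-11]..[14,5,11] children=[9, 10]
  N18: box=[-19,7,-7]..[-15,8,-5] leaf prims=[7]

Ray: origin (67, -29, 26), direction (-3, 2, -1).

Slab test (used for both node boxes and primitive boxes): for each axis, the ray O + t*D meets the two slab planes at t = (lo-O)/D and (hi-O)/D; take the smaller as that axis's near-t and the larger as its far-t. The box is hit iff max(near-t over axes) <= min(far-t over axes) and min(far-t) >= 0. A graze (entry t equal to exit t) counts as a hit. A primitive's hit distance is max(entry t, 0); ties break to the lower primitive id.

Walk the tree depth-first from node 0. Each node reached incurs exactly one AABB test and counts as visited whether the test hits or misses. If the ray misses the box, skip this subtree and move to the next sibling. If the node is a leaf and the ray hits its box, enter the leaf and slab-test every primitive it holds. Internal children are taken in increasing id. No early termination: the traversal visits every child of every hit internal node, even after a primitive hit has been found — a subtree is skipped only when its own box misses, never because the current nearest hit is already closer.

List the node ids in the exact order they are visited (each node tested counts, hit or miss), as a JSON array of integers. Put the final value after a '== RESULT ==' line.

Trace the traversal:
N0 x:[53/3,86/3] y:[6,53/2] z:[10,45] -> hit [53/3,53/2], descend [5, 8]
  N5 x:[59/3,86/3] y:[35/2,53/2] z:[10,45] -> hit [59/3,53/2], descend [4, 16]
    N4 x:[59/3,79/3] y:[35/2,53/2] z:[10,31] -> hit [59/3,79/3], descend [7, 14]
      N7 x:[59/3,79/3] y:[35/2,53/2] z:[10,19] -> miss, prune
      N14 x:[71/3,74/3] y:[43/2,47/2] z:[25,31] -> miss, prune
    N16 x:[82/3,86/3] y:[18,23] z:[31,45] -> miss, prune
  N8 x:[53/3,86/3] y:[6,17] z:[10,41] -> miss, prune

7 AABB tests over nodes [0, 5, 4, 7, 14, 16, 8]; 0 leaves entered; closest miss.

== RESULT ==
[0, 5, 4, 7, 14, 16, 8]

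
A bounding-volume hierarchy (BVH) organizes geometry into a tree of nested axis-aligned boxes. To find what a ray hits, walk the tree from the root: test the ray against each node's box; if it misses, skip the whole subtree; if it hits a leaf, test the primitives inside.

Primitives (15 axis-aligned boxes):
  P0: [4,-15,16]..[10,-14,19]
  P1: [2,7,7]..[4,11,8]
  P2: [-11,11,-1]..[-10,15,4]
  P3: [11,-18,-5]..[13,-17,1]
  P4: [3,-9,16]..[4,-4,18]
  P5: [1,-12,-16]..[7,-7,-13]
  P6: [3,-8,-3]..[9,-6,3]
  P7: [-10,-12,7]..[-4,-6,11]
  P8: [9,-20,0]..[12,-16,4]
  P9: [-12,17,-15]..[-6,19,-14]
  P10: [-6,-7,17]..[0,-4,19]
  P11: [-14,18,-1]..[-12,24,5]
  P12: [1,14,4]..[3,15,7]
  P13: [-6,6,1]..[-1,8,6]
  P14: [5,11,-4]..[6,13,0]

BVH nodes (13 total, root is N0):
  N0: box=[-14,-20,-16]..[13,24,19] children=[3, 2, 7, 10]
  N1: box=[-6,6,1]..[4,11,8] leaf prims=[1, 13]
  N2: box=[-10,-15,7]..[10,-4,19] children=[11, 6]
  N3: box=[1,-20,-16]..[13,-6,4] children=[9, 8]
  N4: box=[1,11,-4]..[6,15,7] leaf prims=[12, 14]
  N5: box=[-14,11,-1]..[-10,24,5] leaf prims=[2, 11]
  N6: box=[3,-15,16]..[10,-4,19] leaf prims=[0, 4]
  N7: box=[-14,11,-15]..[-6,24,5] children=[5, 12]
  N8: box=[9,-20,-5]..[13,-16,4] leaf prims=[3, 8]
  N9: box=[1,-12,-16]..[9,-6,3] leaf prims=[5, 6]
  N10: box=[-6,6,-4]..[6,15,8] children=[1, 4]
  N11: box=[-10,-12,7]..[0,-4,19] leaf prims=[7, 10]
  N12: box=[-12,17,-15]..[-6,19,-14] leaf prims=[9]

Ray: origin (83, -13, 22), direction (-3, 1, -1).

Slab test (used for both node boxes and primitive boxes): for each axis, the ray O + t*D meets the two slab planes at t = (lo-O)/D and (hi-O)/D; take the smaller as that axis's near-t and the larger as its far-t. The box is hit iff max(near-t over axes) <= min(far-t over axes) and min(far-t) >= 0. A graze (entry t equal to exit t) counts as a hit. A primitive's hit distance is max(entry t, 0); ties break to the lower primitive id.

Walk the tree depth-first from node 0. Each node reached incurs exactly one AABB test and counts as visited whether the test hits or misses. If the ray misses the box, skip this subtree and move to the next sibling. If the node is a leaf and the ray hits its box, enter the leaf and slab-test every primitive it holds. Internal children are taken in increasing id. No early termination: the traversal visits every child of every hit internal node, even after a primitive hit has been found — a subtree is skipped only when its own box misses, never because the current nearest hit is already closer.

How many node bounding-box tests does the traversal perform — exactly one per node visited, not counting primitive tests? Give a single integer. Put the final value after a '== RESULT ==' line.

Trace the traversal:
N0 x:[70/3,97/3] y:[-7,37] z:[3,38] -> hit [70/3,97/3], descend [2, 3, 7, 10]
  N2 x:[73/3,31] y:[-2,9] z:[3,15] -> miss, prune
  N3 x:[70/3,82/3] y:[-7,7] z:[18,38] -> miss, prune
  N7 x:[89/3,97/3] y:[24,37] z:[17,37] -> hit [89/3,97/3], descend [5, 12]
    N5 x:[31,97/3] y:[24,37] z:[17,23] -> miss, prune
    N12 x:[89/3,95/3] y:[30,32] z:[36,37] -> miss, prune
  N10 x:[77/3,89/3] y:[19,28] z:[14,26] -> hit [77/3,26], descend [1, 4]
    N1 x:[79/3,89/3] y:[19,24] z:[14,21] -> miss, prune
    N4 x:[77/3,82/3] y:[24,28] z:[15,26] -> hit [77/3,26] leaf, test {P12(miss), P14@t=77/3}

Visited [0, 2, 3, 7, 5, 12, 10, 1, 4]. Tests: 9 box, 1 leaf. Nearest: P14.

== RESULT ==
9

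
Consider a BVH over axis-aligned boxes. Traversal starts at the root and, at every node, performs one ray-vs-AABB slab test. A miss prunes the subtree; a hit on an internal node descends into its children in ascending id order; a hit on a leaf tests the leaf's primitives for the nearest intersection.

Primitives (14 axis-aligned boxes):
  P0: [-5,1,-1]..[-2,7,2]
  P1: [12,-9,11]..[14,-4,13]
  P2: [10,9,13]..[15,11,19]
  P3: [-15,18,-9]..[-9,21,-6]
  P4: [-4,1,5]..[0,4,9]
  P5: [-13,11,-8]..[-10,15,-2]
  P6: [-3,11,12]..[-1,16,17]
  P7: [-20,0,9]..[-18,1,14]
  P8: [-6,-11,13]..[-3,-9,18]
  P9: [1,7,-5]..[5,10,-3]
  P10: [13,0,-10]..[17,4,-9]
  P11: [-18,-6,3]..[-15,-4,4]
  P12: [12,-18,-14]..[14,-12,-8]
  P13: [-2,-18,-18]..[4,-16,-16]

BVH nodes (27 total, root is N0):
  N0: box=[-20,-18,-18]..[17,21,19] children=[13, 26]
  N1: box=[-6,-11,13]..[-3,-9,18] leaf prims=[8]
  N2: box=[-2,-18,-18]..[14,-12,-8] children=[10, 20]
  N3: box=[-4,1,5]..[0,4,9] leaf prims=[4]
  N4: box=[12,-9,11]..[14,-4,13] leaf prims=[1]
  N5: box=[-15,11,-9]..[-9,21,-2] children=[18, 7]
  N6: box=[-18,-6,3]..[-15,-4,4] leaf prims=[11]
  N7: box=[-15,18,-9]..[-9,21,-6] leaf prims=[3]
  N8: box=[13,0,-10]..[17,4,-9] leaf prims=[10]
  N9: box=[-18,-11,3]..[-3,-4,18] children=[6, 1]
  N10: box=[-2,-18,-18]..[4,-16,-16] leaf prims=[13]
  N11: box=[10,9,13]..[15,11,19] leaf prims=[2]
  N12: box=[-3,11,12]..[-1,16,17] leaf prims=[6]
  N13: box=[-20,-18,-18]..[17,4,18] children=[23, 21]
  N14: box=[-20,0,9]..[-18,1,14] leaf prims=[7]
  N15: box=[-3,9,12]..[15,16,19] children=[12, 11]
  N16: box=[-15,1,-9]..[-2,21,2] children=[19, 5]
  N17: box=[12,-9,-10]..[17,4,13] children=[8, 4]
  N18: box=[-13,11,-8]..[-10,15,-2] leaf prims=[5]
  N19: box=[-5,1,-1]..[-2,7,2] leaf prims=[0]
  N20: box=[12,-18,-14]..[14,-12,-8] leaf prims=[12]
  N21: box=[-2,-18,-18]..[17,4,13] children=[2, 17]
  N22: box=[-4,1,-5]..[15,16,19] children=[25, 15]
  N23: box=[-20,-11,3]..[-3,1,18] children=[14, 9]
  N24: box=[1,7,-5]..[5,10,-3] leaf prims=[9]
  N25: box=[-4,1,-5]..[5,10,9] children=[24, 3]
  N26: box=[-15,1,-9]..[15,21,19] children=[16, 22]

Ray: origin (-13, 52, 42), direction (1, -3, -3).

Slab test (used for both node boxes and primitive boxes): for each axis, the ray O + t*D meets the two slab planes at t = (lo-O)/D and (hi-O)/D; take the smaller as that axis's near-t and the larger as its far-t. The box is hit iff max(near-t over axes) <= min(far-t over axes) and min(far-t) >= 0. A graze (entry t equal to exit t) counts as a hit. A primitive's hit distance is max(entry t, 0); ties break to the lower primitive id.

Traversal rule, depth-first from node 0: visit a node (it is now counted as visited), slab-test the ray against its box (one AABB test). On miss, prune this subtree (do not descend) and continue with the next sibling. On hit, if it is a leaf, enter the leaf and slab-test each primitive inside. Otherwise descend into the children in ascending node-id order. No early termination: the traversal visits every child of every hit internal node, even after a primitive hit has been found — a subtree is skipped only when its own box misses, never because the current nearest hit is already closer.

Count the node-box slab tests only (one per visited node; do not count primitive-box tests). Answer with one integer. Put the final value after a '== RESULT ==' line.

Walk:
N0 x:[-7,30] y:[31/3,70/3] z:[23/3,20] -> hit [31/3,20], descend [13, 26]
  N13 x:[-7,30] y:[16,70/3] z:[8,20] -> hit [16,20], descend [21, 23]
    N21 x:[11,30] y:[16,70/3] z:[29/3,20] -> hit [16,20], descend [2, 17]
      N2 x:[11,27] y:[64/3,70/3] z:[50/3,20] -> miss, prune
      N17 x:[25,30] y:[16,61/3] z:[29/3,52/3] -> miss, prune
    N23 x:[-7,10] y:[17,21] z:[8,13] -> miss, prune
  N26 x:[-2,28] y:[31/3,17] z:[23/3,17] -> hit [31/3,17], descend [16, 22]
    N16 x:[-2,11] y:[31/3,17] z:[40/3,17] -> miss, prune
    N22 x:[9,28] y:[12,17] z:[23/3,47/3] -> hit [12,47/3], descend [15, 25]
      N15 x:[10,28] y:[12,43/3] z:[23/3,10] -> miss, prune
      N25 x:[9,18] y:[14,17] z:[11,47/3] -> hit [14,47/3], descend [3, 24]
        N3 x:[9,13] y:[16,17] z:[11,37/3] -> miss, prune
        N24 x:[14,18] y:[14,15] z:[15,47/3] -> hit [15,15] leaf, test {P9@t=15}

13 AABB tests over nodes [0, 13, 21, 2, 17, 23, 26, 16, 22, 15, 25, 3, 24]; 1 leaf entered; closest P9.

== RESULT ==
13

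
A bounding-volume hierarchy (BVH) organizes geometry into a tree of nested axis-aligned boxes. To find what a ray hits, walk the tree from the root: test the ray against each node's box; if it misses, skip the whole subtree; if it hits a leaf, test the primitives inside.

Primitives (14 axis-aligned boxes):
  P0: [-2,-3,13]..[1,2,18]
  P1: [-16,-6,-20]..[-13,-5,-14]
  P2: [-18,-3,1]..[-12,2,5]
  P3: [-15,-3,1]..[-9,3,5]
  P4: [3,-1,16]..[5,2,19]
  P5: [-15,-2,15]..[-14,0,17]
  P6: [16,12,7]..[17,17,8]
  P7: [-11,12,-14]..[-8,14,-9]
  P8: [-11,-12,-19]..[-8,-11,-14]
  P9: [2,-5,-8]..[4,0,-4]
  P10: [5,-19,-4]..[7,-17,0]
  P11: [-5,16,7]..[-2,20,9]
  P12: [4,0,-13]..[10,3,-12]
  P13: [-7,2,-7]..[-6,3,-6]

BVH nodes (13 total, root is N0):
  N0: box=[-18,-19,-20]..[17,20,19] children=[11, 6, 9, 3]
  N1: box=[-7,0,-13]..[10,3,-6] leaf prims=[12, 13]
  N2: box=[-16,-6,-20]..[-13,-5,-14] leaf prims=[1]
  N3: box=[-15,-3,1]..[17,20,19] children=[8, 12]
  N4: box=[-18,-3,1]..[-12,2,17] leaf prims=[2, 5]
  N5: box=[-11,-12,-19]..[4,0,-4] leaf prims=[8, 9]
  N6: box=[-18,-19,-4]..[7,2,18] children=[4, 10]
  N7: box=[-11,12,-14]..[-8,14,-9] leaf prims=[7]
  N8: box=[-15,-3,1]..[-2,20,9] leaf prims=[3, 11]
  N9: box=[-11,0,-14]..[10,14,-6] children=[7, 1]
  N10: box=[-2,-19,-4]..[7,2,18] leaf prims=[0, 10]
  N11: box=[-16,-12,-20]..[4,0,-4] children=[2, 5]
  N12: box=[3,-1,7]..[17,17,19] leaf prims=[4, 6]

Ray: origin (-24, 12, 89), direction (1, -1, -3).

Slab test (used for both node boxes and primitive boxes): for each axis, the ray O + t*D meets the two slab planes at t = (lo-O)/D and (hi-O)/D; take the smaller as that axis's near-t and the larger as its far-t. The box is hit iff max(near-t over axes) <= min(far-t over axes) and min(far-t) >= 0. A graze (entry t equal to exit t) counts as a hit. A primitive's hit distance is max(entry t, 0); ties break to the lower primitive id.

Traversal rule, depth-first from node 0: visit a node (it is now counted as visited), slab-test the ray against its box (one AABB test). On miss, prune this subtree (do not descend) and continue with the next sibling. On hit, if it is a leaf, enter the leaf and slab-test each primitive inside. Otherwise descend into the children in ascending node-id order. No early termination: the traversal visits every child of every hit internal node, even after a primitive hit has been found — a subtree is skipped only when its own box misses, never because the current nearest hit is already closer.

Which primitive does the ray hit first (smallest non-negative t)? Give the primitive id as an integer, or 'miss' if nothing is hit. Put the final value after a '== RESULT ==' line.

Walk:
N0 x:[6,41] y:[-8,31] z:[70/3,109/3] -> hit [70/3,31], descend [3, 6, 9, 11]
  N3 x:[9,41] y:[-8,15] z:[70/3,88/3] -> miss, prune
  N6 x:[6,31] y:[10,31] z:[71/3,31] -> hit [71/3,31], descend [4, 10]
    N4 x:[6,12] y:[10,15] z:[24,88/3] -> miss, prune
    N10 x:[22,31] y:[10,31] z:[71/3,31] -> hit [71/3,31] leaf, test {P0(miss), P10@t=89/3}
  N9 x:[13,34] y:[-2,12] z:[95/3,103/3] -> miss, prune
  N11 x:[8,28] y:[12,24] z:[31,109/3] -> miss, prune

order=[0, 3, 6, 4, 10, 9, 11]  |boxes|=7  |leaves|=1  hit=P10

== RESULT ==
10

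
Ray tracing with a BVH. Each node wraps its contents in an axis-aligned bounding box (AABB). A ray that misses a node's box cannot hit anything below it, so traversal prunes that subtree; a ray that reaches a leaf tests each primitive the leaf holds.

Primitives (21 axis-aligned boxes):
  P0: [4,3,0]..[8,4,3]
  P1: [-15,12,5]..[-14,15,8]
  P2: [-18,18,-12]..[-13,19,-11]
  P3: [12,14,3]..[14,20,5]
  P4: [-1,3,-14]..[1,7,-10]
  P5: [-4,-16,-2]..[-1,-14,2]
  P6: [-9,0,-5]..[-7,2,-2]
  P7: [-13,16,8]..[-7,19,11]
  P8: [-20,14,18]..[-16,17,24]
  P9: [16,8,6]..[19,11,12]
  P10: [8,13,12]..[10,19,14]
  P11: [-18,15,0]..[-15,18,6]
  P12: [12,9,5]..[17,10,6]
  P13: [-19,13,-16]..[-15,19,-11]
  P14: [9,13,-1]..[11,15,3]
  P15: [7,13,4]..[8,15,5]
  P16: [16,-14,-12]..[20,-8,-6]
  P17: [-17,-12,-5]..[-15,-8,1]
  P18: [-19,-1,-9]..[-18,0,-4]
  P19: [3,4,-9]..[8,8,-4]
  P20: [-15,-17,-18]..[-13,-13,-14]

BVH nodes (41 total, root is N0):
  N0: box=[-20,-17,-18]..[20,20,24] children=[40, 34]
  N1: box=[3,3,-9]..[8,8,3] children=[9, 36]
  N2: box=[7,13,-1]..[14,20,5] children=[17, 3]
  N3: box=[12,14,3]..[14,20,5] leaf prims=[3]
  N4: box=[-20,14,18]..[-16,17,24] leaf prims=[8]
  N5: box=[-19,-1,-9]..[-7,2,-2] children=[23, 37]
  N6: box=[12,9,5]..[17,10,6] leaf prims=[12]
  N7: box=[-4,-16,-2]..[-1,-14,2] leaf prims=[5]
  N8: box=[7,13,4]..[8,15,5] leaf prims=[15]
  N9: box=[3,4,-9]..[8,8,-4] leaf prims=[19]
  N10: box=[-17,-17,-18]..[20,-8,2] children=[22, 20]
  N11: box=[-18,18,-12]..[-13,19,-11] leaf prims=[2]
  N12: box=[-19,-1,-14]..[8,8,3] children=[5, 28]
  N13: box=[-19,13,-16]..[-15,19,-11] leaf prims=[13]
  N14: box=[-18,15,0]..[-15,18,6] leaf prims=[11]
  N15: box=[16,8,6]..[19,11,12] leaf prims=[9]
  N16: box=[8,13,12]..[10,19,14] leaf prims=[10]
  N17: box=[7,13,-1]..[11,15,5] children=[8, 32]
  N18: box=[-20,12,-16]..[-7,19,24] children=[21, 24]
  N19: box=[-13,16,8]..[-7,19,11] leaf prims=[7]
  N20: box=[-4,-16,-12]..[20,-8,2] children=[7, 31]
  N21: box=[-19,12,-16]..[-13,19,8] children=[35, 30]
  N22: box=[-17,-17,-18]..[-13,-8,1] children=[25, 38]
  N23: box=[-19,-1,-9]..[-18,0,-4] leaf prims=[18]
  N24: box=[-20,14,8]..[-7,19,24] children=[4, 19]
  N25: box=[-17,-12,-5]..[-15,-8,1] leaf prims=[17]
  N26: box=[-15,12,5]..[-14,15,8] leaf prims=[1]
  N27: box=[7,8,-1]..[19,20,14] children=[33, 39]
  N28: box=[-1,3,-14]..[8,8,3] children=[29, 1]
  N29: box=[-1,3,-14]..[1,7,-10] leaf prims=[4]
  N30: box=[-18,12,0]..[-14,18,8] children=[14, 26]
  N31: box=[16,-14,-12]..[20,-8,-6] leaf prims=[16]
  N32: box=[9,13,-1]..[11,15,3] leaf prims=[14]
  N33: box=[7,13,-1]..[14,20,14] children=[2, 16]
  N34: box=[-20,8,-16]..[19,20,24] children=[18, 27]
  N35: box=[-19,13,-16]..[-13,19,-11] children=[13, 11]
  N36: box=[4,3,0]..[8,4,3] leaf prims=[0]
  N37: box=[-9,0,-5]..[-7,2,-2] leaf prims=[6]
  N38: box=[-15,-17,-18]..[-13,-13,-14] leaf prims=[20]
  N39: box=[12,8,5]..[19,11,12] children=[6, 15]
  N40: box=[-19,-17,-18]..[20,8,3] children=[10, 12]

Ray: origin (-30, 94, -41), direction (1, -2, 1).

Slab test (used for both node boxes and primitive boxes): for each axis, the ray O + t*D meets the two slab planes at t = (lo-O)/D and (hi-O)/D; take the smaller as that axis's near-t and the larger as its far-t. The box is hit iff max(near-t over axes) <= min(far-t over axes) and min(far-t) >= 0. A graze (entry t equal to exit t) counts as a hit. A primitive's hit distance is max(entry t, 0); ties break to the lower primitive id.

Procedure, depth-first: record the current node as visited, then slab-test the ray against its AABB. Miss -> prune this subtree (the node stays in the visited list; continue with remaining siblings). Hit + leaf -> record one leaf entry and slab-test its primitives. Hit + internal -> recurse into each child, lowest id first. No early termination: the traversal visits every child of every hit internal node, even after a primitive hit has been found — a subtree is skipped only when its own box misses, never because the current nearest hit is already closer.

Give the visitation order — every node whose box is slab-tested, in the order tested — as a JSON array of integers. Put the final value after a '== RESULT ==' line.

Walk:
N0 x:[10,50] y:[37,111/2] z:[23,65] -> hit [37,50], descend [34, 40]
  N34 x:[10,49] y:[37,43] z:[25,65] -> hit [37,43], descend [18, 27]
    N18 x:[10,23] y:[75/2,41] z:[25,65] -> miss, prune
    N27 x:[37,49] y:[37,43] z:[40,55] -> hit [40,43], descend [33, 39]
      N33 x:[37,44] y:[37,81/2] z:[40,55] -> hit [40,81/2], descend [2, 16]
        N2 x:[37,44] y:[37,81/2] z:[40,46] -> hit [40,81/2], descend [3, 17]
          N3 x:[42,44] y:[37,40] z:[44,46] -> miss, prune
          N17 x:[37,41] y:[79/2,81/2] z:[40,46] -> hit [40,81/2], descend [8, 32]
            N8 x:[37,38] y:[79/2,81/2] z:[45,46] -> miss, prune
            N32 x:[39,41] y:[79/2,81/2] z:[40,44] -> hit [40,81/2] leaf, test {P14@t=40}
        N16 x:[38,40] y:[75/2,81/2] z:[53,55] -> miss, prune
      N39 x:[42,49] y:[83/2,43] z:[46,53] -> miss, prune
  N40 x:[11,50] y:[43,111/2] z:[23,44] -> hit [43,44], descend [10, 12]
    N10 x:[13,50] y:[51,111/2] z:[23,43] -> miss, prune
    N12 x:[11,38] y:[43,95/2] z:[27,44] -> miss, prune

15 AABB tests over nodes [0, 34, 18, 27, 33, 2, 3, 17, 8, 32, 16, 39, 40, 10, 12]; 1 leaf entered; closest P14.

== RESULT ==
[0, 34, 18, 27, 33, 2, 3, 17, 8, 32, 16, 39, 40, 10, 12]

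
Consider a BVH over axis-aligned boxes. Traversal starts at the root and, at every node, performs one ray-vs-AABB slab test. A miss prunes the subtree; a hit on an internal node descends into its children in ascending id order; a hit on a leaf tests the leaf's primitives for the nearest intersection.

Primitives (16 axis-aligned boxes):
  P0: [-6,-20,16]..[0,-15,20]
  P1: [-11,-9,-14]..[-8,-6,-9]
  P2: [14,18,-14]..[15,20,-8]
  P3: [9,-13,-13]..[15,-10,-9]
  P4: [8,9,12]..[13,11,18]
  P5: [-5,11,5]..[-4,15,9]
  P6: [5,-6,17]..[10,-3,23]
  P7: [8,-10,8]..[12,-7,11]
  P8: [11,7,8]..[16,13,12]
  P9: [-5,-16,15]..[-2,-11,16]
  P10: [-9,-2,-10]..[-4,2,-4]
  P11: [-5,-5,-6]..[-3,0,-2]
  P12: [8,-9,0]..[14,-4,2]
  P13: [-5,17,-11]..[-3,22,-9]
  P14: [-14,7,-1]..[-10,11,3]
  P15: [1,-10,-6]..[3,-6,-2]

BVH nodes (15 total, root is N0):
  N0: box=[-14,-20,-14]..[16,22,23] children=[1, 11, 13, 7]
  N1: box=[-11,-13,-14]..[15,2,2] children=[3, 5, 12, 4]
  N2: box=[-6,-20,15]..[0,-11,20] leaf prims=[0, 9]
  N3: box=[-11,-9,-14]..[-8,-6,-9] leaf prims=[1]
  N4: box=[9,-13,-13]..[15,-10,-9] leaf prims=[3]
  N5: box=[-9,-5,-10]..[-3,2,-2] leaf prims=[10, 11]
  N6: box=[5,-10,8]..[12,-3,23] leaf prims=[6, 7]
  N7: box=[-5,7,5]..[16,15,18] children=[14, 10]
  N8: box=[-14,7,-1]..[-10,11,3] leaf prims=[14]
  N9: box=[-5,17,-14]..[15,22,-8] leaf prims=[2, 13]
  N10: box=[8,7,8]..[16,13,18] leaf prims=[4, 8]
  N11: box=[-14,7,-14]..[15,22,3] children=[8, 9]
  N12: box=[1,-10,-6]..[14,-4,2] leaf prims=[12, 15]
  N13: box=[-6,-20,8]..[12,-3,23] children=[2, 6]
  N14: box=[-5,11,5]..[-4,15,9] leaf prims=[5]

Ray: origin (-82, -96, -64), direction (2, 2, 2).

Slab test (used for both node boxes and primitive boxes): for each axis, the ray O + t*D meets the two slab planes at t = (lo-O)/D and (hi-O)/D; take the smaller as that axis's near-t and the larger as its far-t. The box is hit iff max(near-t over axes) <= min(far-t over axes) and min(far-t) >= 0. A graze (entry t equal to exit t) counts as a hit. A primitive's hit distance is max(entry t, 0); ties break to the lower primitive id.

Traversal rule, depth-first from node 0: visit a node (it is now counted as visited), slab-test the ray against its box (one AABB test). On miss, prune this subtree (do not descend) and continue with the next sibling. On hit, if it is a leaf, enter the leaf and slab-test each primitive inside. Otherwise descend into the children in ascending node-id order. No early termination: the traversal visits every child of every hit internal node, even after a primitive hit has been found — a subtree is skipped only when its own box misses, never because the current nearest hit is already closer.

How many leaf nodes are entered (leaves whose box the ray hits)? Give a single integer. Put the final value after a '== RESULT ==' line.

Trace the traversal:
N0 x:[34,49] y:[38,59] z:[25,87/2] -> hit [38,87/2], descend [1, 7, 11, 13]
  N1 x:[71/2,97/2] y:[83/2,49] z:[25,33] -> miss, prune
  N7 x:[77/2,49] y:[103/2,111/2] z:[69/2,41] -> miss, prune
  N11 x:[34,97/2] y:[103/2,59] z:[25,67/2] -> miss, prune
  N13 x:[38,47] y:[38,93/2] z:[36,87/2] -> hit [38,87/2], descend [2, 6]
    N2 x:[38,41] y:[38,85/2] z:[79/2,42] -> hit [79/2,41] leaf, test {P0@t=40, P9@t=40}
    N6 x:[87/2,47] y:[43,93/2] z:[36,87/2] -> hit [87/2,87/2] leaf, test {P6(miss), P7(miss)}

7 AABB tests over nodes [0, 1, 7, 11, 13, 2, 6]; 2 leaves entered; closest P0.

== RESULT ==
2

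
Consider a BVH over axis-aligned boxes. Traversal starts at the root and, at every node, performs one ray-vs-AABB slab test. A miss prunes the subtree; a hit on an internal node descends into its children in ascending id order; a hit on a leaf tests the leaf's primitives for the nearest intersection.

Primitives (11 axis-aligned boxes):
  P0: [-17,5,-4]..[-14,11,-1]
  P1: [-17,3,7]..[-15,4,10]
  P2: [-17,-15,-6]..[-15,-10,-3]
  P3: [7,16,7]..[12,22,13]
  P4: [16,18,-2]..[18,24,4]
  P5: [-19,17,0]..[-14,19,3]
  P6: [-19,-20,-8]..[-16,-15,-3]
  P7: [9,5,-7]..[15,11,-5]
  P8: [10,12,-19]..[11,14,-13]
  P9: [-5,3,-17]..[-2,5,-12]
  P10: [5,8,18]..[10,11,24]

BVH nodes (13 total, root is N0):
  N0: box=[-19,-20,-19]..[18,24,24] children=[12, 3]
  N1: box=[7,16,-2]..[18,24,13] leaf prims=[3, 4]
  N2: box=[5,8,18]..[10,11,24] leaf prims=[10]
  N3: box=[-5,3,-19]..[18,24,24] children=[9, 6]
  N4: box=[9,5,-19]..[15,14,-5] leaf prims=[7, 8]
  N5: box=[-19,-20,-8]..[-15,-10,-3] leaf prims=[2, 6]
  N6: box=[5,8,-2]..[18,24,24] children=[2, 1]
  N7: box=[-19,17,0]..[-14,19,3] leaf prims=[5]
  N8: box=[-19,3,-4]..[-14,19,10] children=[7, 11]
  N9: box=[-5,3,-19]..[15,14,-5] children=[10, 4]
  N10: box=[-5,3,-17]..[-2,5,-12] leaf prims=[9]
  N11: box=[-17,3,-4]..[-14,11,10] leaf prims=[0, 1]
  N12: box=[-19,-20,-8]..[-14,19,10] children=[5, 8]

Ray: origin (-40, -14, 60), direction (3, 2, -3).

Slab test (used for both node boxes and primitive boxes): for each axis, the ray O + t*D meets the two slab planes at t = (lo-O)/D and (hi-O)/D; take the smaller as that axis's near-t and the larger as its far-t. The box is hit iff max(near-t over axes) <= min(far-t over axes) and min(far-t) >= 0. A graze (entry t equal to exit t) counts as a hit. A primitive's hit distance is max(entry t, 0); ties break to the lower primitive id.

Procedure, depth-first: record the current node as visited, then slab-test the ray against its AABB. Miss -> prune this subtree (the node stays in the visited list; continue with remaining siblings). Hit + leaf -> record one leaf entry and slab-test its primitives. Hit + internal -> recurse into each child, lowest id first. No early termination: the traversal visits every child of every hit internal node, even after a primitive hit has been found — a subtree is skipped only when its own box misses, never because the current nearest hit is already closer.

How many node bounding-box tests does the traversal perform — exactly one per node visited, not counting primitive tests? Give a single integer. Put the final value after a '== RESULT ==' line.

Trace the traversal:
N0 x:[7,58/3] y:[-3,19] z:[12,79/3] -> hit [12,19], descend [3, 12]
  N3 x:[35/3,58/3] y:[17/2,19] z:[12,79/3] -> hit [12,19], descend [6, 9]
    N6 x:[15,58/3] y:[11,19] z:[12,62/3] -> hit [15,19], descend [1, 2]
      N1 x:[47/3,58/3] y:[15,19] z:[47/3,62/3] -> hit [47/3,19] leaf, test {P3@t=47/3, P4@t=56/3}
      N2 x:[15,50/3] y:[11,25/2] z:[12,14] -> miss, prune
    N9 x:[35/3,55/3] y:[17/2,14] z:[65/3,79/3] -> miss, prune
  N12 x:[7,26/3] y:[-3,33/2] z:[50/3,68/3] -> miss, prune

Summary -> nodes [0, 3, 6, 1, 2, 9, 12]; box-tests=7; leaf-entries=1; first=P3

== RESULT ==
7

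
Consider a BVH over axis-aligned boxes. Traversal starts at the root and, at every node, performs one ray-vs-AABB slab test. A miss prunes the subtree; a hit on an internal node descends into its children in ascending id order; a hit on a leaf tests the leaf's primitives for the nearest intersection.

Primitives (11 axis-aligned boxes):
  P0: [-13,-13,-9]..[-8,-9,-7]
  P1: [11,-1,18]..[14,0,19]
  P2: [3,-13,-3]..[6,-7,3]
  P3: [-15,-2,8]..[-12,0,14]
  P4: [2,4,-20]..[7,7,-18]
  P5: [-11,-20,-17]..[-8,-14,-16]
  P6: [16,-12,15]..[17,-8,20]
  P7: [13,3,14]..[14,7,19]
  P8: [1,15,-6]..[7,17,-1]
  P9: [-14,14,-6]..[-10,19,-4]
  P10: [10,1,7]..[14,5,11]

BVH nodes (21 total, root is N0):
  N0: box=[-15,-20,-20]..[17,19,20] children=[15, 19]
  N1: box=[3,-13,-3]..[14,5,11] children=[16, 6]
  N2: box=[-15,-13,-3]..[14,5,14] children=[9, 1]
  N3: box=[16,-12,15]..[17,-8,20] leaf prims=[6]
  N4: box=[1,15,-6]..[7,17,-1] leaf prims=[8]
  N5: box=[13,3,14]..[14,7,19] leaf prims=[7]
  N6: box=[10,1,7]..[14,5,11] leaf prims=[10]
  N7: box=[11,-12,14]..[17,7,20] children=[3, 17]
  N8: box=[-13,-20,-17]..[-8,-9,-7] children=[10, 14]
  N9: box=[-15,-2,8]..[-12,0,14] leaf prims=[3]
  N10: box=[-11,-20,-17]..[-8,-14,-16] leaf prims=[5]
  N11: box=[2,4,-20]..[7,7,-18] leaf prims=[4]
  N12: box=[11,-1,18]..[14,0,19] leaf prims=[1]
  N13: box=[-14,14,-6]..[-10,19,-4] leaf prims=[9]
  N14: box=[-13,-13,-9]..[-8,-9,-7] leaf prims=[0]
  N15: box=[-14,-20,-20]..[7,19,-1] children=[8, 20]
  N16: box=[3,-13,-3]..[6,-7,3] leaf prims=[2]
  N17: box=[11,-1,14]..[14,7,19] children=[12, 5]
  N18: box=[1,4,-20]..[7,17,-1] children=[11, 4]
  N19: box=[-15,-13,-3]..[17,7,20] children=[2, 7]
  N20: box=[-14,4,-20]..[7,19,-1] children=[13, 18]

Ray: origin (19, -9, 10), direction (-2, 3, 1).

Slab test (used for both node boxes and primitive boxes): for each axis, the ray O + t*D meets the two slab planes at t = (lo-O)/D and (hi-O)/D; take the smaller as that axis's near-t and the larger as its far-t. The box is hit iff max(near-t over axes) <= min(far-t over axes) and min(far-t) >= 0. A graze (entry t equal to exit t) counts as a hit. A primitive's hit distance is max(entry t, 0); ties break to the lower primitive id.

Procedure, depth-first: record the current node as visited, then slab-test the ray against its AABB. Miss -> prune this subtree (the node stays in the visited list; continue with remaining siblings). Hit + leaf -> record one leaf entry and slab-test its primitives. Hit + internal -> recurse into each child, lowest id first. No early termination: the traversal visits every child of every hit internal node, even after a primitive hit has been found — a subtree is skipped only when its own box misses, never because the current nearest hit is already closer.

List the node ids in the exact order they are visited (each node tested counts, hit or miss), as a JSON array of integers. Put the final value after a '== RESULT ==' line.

Traverse from the root:
N0 x:[1,17] y:[-11/3,28/3] z:[-30,10] -> hit [1,28/3], descend [15, 19]
  N15 x:[6,33/2] y:[-11/3,28/3] z:[-30,-11] -> miss, prune
  N19 x:[1,17] y:[-4/3,16/3] z:[-13,10] -> hit [1,16/3], descend [2, 7]
    N2 x:[5/2,17] y:[-4/3,14/3] z:[-13,4] -> hit [5/2,4], descend [1, 9]
      N1 x:[5/2,8] y:[-4/3,14/3] z:[-13,1] -> miss, prune
      N9 x:[31/2,17] y:[7/3,3] z:[-2,4] -> miss, prune
    N7 x:[1,4] y:[-1,16/3] z:[4,10] -> hit [4,4], descend [3, 17]
      N3 x:[1,3/2] y:[-1,1/3] z:[5,10] -> miss, prune
      N17 x:[5/2,4] y:[8/3,16/3] z:[4,9] -> hit [4,4], descend [5, 12]
        N5 x:[5/2,3] y:[4,16/3] z:[4,9] -> miss, prune
        N12 x:[5/2,4] y:[8/3,3] z:[8,9] -> miss, prune

11 AABB tests over nodes [0, 15, 19, 2, 1, 9, 7, 3, 17, 5, 12]; 0 leaves entered; closest miss.

== RESULT ==
[0, 15, 19, 2, 1, 9, 7, 3, 17, 5, 12]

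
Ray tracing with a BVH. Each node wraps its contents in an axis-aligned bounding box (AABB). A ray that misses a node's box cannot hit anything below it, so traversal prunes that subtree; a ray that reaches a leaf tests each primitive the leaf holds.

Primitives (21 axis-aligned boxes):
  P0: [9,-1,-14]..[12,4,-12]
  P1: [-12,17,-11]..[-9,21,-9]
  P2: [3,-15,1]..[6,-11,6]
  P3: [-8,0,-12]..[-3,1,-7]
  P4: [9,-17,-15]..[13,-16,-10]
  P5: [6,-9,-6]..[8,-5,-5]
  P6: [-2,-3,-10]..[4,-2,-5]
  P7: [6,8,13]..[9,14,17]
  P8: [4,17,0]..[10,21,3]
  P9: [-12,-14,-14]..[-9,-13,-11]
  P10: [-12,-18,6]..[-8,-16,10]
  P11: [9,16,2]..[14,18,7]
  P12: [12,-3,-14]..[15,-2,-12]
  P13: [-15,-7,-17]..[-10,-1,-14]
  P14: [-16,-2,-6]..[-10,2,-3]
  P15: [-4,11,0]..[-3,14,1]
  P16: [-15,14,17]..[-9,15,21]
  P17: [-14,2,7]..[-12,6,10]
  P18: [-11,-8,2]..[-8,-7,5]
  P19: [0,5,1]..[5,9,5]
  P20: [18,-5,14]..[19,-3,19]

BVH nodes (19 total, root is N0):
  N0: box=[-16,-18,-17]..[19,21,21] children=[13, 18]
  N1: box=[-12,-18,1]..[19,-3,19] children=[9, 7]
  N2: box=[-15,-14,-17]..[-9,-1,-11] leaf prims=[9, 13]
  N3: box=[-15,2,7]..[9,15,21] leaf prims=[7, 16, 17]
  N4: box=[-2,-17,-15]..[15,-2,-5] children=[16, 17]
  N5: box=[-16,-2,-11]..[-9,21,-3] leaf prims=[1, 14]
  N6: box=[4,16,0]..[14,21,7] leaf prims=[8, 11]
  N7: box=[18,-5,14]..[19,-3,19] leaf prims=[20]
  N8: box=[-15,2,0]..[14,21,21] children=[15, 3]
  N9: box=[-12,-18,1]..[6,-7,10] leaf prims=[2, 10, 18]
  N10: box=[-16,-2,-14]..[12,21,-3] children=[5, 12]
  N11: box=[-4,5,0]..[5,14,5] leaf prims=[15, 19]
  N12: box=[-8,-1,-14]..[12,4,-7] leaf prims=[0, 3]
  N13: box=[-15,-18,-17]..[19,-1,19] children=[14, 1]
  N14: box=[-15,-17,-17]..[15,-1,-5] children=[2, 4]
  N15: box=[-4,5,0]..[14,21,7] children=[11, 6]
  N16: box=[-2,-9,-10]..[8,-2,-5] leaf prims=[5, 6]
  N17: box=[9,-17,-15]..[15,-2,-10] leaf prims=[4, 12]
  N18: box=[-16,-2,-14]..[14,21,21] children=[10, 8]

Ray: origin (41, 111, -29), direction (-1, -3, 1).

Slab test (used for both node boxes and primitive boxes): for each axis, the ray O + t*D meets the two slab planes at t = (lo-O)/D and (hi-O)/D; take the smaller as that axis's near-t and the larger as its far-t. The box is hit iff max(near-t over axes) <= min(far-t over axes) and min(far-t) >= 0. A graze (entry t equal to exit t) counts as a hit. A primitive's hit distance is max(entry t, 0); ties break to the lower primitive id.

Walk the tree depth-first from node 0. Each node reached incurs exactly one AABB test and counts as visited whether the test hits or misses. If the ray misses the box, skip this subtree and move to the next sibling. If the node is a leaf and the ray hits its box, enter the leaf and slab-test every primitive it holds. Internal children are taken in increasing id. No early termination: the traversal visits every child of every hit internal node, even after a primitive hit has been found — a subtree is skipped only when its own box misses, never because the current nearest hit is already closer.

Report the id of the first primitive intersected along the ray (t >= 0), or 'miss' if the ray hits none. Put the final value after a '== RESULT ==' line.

Trace the traversal:
N0 x:[22,57] y:[30,43] z:[12,50] -> hit [30,43], descend [13, 18]
  N13 x:[22,56] y:[112/3,43] z:[12,48] -> hit [112/3,43], descend [1, 14]
    N1 x:[22,53] y:[38,43] z:[30,48] -> hit [38,43], descend [7, 9]
      N7 x:[22,23] y:[38,116/3] z:[43,48] -> miss, prune
      N9 x:[35,53] y:[118/3,43] z:[30,39] -> miss, prune
    N14 x:[26,56] y:[112/3,128/3] z:[12,24] -> miss, prune
  N18 x:[27,57] y:[30,113/3] z:[15,50] -> hit [30,113/3], descend [8, 10]
    N8 x:[27,56] y:[30,109/3] z:[29,50] -> hit [30,109/3], descend [3, 15]
      N3 x:[32,56] y:[32,109/3] z:[36,50] -> hit [36,109/3] leaf, test {P7(miss), P16(miss), P17(miss)}
      N15 x:[27,45] y:[30,106/3] z:[29,36] -> hit [30,106/3], descend [6, 11]
        N6 x:[27,37] y:[30,95/3] z:[29,36] -> hit [30,95/3] leaf, test {P8@t=31, P11@t=31}
        N11 x:[36,45] y:[97/3,106/3] z:[29,34] -> miss, prune
    N10 x:[29,57] y:[30,113/3] z:[15,26] -> miss, prune

Visited [0, 13, 1, 7, 9, 14, 18, 8, 3, 15, 6, 11, 10]. Tests: 13 box, 2 leaf. Nearest: P8.

== RESULT ==
8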